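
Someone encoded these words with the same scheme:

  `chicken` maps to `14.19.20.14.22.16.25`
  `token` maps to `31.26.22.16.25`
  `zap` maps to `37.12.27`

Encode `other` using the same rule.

26.31.19.16.29

c is letter #3 and maps to 14: an offset of 11. Letters become their 1-based position plus 11 (so a→12, b→13, …).
For other: o=15→26, t=20→31, h=8→19, e=5→16, r=18→29.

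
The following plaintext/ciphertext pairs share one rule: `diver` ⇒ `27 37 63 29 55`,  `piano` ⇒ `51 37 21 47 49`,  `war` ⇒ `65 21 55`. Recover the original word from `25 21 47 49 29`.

The formula is n = 2×(alphabet index, a=1) + 19.
Undoing it on 25 21 47 49 29: 25→(25−19)÷2=3=c, 21→(21−19)÷2=1=a, 47→(47−19)÷2=14=n, 49→(49−19)÷2=15=o, 29→(29−19)÷2=5=e.

canoe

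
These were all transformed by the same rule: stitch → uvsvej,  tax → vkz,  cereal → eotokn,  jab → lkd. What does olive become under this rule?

The shift depends on letter class: consonant s→u is +2, but vowel i→s is +10. Vowels shift forward by 10 and consonants shift forward by 2.
For olive: o(vowel)+10=y, l(cons)+2=n, i(vowel)+10=s, v(cons)+2=x, e(vowel)+10=o.

ynsxo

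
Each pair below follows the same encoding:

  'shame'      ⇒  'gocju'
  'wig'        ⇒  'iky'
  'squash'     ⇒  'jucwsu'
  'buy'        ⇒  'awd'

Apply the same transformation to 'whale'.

gncjy

The output letters match the input read backwards, each shifted +2: shame reversed is emahs. Two steps: reverse the string, then apply a Caesar shift of +2.
On whale: reverse → elahw; then shift: e+2=g, l+2=n, a+2=c, h+2=j, w+2=y.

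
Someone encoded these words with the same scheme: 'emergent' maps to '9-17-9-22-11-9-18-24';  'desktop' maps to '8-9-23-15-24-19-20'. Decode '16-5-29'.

e is letter #5 and maps to 9: an offset of 4. The number is (letter's place in the alphabet, a=1) + 4.
Reversing it on 16-5-29: 16→(16−4)÷1=12=l, 5→(5−4)÷1=1=a, 29→(29−4)÷1=25=y.

lay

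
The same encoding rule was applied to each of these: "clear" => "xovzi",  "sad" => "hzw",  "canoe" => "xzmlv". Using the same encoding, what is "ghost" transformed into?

Each letter is replaced by its mirror in the alphabet: a↔z, b↔y, c↔x, and so on (the Atbash cipher).
Applying it to ghost: g↔t, h↔s, o↔l, s↔h, t↔g.

tslhg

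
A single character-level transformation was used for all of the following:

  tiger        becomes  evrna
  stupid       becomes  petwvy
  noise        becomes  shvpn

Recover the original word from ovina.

Each letter's alphabet position (a=0..z=25) is mapped through 15·x+5 mod 26 — an affine cipher.
Decoding ovina: o(14)→7·(14−5)≡11=l; v(21)→7·(21−5)≡8=i; i(8)→7·(8−5)≡21=v; n(13)→7·(13−5)≡4=e; a(0)→7·(0−5)≡17=r (all mod 26).

liver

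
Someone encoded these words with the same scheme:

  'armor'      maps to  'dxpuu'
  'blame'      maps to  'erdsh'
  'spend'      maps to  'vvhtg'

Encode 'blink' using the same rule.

erltn

Shifts by position in armor: pos 0: a→d (+3), pos 1: r→x (+6), pos 2: m→p (+3), pos 3: o→u (+6) — repeating every 2. The shifts repeat in a cycle of length 2: positions 0,1,… shift by +3, +6, then the pattern repeats.
For blink: b+3=e, l+6=r, i+3=l, n+6=t, k+3=n.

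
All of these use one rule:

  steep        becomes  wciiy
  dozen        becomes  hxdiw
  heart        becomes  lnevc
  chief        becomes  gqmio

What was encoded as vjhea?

radar

It's a Vigenère-style cipher with numeric key [4,9,4]: position i shifts by key[i mod 3].
Reversing it on vjhea: v−4=r, j−9=a, h−4=d, e−4=a, a−9=r.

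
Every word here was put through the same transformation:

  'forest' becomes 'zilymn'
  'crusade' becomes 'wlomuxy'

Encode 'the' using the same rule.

nby

Each letter is shifted forward by 20 in the alphabet (a Caesar shift of +20).
On the: t+20=n, h+20=b, e+20=y.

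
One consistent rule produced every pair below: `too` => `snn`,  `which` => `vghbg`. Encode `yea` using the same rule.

Compare letters: t→s is +25, o→n is +25, o→n is +25 — a constant shift. Every letter moves 25 places later in the alphabet, wrapping around z→a.
For yea: y+25=x, e+25=d, a+25=z.

xdz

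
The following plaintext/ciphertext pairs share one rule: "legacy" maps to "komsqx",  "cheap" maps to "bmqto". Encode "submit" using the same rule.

fuynge

The output letters match the input read backwards, each shifted +12: legacy reversed is ycagel. Read the word backwards and shift each letter +12.
Applying it to submit: reverse → timbus; then shift: t+12=f, i+12=u, m+12=y, b+12=n, u+12=g, s+12=e.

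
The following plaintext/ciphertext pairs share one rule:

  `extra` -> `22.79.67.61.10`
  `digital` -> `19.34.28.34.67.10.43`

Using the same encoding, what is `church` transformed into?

e(#5)→22 and x(#24)→79: differences scale by 3, so n = 3·pos + 7. The formula is n = 3×(alphabet index, a=1) + 7.
On church: c=3→16, h=8→31, u=21→70, r=18→61, c=3→16, h=8→31.

16.31.70.61.16.31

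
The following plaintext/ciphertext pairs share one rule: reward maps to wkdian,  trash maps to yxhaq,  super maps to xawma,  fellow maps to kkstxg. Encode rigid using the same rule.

wonqm

In reward: r→w is +5, e→k is +6, w→d is +7, a→i is +8 — the shift increases by 1 each position. Letter i (0-indexed) is shifted by i+5, so successive shifts are 5, 6, 7, ….
Applying it to rigid: r+5=w, i+6=o, g+7=n, i+8=q, d+9=m.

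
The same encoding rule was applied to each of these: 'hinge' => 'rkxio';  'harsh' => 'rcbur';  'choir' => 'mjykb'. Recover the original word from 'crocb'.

spear

A repeating key of period 2 is used — shifts +10, +2 over and over.
Decoding crocb: c−10=s, r−2=p, o−10=e, c−2=a, b−10=r.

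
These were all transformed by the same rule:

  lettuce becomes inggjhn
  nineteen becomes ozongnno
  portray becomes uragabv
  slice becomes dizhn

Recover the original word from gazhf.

trick

l(11)→i(8) and e(4)→n(13) fit y≡3x+1 (mod 26); the inverse of 3 mod 26 is 9. Each letter's alphabet position (a=0..z=25) is mapped through 3·x+1 mod 26 — an affine cipher.
Undoing it on gazhf: g(6)→9·(6−1)≡19=t; a(0)→9·(0−1)≡17=r; z(25)→9·(25−1)≡8=i; h(7)→9·(7−1)≡2=c; f(5)→9·(5−1)≡10=k (all mod 26).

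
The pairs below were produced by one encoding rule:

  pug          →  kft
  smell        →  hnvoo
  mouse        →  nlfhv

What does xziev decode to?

carve

Each pair mirrors across the alphabet (p↔k, u↔f, g↔t): positions sum to 25. Letters are reflected about the middle of the alphabet (position → 25−position): Atbash.
Reversing it on xziev: x↔c, z↔a, i↔r, e↔v, v↔e.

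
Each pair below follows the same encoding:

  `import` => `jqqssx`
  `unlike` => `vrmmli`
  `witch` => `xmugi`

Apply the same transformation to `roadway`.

Shifts by position in import: pos 0: i→j (+1), pos 1: m→q (+4), pos 2: p→q (+1), pos 3: o→s (+4) — repeating every 2. The shifts repeat in a cycle of length 2: positions 0,1,… shift by +1, +4, then the pattern repeats.
On roadway: r+1=s, o+4=s, a+1=b, d+4=h, w+1=x, a+4=e, y+1=z.

ssbhxez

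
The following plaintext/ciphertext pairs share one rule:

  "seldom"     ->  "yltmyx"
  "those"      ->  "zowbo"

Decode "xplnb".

In seldom: s→y is +6, e→l is +7, l→t is +8, d→m is +9 — the shift increases by 1 each position. Letter i (0-indexed) is shifted by i+6, so successive shifts are 6, 7, 8, ….
Reversing it on xplnb: x−6=r, p−7=i, l−8=d, n−9=e, b−10=r.

rider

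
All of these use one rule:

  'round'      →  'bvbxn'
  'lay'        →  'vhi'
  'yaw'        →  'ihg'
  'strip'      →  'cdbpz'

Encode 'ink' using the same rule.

pxu

The shift depends on letter class: consonant r→b is +10, but vowel o→v is +7. Two shifts are in play — +7 for a/e/i/o/u, +10 for every other letter.
For ink: i(vowel)+7=p, n(cons)+10=x, k(cons)+10=u.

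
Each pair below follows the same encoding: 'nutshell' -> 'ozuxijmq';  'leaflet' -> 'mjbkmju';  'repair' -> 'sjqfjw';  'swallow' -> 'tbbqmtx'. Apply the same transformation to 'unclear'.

Shifts by position in nutshell: pos 0: n→o (+1), pos 1: u→z (+5), pos 2: t→u (+1), pos 3: s→x (+5) — repeating every 2. The shifts repeat in a cycle of length 2: positions 0,1,… shift by +1, +5, then the pattern repeats.
For unclear: u+1=v, n+5=s, c+1=d, l+5=q, e+1=f, a+5=f, r+1=s.

vsdqffs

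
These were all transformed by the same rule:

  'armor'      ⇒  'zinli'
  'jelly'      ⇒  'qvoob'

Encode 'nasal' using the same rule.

Each letter is replaced by its mirror in the alphabet: a↔z, b↔y, c↔x, and so on (the Atbash cipher).
For nasal: n↔m, a↔z, s↔h, a↔z, l↔o.

mzhzo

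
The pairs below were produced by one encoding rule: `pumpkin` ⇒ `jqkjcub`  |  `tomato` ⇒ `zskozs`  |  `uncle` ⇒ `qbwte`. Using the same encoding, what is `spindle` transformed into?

p(15)→j(9) and u(20)→q(16) fit y≡17x+14 (mod 26); the inverse of 17 mod 26 is 23. Each letter's alphabet position (a=0..z=25) is mapped through 17·x+14 mod 26 — an affine cipher.
Applying it to spindle: s(18)→17·18+14≡8=i; p(15)→17·15+14≡9=j; i(8)→17·8+14≡20=u; n(13)→17·13+14≡1=b; d(3)→17·3+14≡13=n; l(11)→17·11+14≡19=t; e(4)→17·4+14≡4=e (all mod 26).

ijubnte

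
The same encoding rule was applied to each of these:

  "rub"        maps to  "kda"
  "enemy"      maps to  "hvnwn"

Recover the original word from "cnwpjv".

magnet

The output letters match the input read backwards, each shifted +9: rub reversed is bur. Read the word backwards and shift each letter +9.
Decoding cnwpjv: shift back: c−9=t, n−9=e, w−9=n, p−9=g, j−9=a, v−9=m → tengam; then reverse → magnet.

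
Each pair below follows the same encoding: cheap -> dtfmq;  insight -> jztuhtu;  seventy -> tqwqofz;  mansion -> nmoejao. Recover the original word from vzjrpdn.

Shifts by position in cheap: pos 0: c→d (+1), pos 1: h→t (+12), pos 2: e→f (+1), pos 3: a→m (+12) — repeating every 2. The shifts repeat in a cycle of length 2: positions 0,1,… shift by +1, +12, then the pattern repeats.
Undoing it on vzjrpdn: v−1=u, z−12=n, j−1=i, r−12=f, p−1=o, d−12=r, n−1=m.

uniform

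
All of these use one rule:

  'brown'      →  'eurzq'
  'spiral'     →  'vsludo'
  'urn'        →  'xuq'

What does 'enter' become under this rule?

hqwhu

This is a Caesar cipher with shift 3.
On enter: e+3=h, n+3=q, t+3=w, e+3=h, r+3=u.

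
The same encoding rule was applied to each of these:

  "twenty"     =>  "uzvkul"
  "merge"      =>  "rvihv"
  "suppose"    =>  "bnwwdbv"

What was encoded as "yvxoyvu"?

t(19)→u(20) and w(22)→z(25) fit y≡19x+23 (mod 26); the inverse of 19 mod 26 is 11. Treating letters as 0–25, the rule is x ↦ 19x + 23 (mod 26).
Decoding yvxoyvu: y(24)→11·(24−23)≡11=l; v(21)→11·(21−23)≡4=e; x(23)→11·(23−23)≡0=a; o(14)→11·(14−23)≡5=f; y(24)→11·(24−23)≡11=l; v(21)→11·(21−23)≡4=e; u(20)→11·(20−23)≡19=t (all mod 26).

leaflet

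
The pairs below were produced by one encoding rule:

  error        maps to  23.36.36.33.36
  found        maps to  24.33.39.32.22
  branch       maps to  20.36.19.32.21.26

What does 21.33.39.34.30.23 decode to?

Letters become their 1-based position plus 18 (so a→19, b→20, …).
Decoding 21.33.39.34.30.23: 21→(21−18)÷1=3=c, 33→(33−18)÷1=15=o, 39→(39−18)÷1=21=u, 34→(34−18)÷1=16=p, 30→(30−18)÷1=12=l, 23→(23−18)÷1=5=e.

couple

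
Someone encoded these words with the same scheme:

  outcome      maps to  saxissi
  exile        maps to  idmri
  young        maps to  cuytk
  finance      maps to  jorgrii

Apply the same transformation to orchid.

sxgnmj

Shifts by position in outcome: pos 0: o→s (+4), pos 1: u→a (+6), pos 2: t→x (+4), pos 3: c→i (+6) — repeating every 2. A repeating key of period 2 is used — shifts +4, +6 over and over.
For orchid: o+4=s, r+6=x, c+4=g, h+6=n, i+4=m, d+6=j.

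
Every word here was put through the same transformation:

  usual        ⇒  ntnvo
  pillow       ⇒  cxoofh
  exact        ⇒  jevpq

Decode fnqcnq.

u(20)→n(13) and s(18)→t(19) fit y≡23x+21 (mod 26); the inverse of 23 mod 26 is 17. Treating letters as 0–25, the rule is x ↦ 23x + 21 (mod 26).
Reversing it on fnqcnq: f(5)→17·(5−21)≡14=o; n(13)→17·(13−21)≡20=u; q(16)→17·(16−21)≡19=t; c(2)→17·(2−21)≡15=p; n(13)→17·(13−21)≡20=u; q(16)→17·(16−21)≡19=t (all mod 26).

output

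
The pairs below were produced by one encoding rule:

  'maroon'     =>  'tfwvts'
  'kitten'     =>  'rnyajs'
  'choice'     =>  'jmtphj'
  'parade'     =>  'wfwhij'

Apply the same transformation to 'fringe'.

mwnulj

Shifts by position in maroon: pos 0: m→t (+7), pos 1: a→f (+5), pos 2: r→w (+5), pos 3: o→v (+7), pos 4: o→t (+5), pos 5: n→s (+5) — repeating every 3. The shifts repeat in a cycle of length 3: positions 0,1,… shift by +7, +5, +5, then the pattern repeats.
On fringe: f+7=m, r+5=w, i+5=n, n+7=u, g+5=l, e+5=j.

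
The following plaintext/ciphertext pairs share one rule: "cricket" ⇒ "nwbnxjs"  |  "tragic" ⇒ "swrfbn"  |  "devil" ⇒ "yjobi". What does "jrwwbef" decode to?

earring

Each letter's alphabet position (a=0..z=25) is mapped through 11·x+17 mod 26 — an affine cipher.
Reversing it on jrwwbef: j(9)→19·(9−17)≡4=e; r(17)→19·(17−17)≡0=a; w(22)→19·(22−17)≡17=r; w(22)→19·(22−17)≡17=r; b(1)→19·(1−17)≡8=i; e(4)→19·(4−17)≡13=n; f(5)→19·(5−17)≡6=g (all mod 26).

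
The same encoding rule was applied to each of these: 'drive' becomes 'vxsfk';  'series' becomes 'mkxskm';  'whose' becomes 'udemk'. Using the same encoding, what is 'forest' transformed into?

d(3)→v(21) and r(17)→x(23) fit y≡15x+2 (mod 26); the inverse of 15 mod 26 is 7. Treating letters as 0–25, the rule is x ↦ 15x + 2 (mod 26).
Applying it to forest: f(5)→15·5+2≡25=z; o(14)→15·14+2≡4=e; r(17)→15·17+2≡23=x; e(4)→15·4+2≡10=k; s(18)→15·18+2≡12=m; t(19)→15·19+2≡1=b (all mod 26).

zexkmb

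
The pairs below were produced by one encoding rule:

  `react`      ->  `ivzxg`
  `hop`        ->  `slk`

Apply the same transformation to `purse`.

Each pair mirrors across the alphabet (r↔i, e↔v, a↔z): positions sum to 25. This is the alphabet-reversal cipher (Atbash): a becomes z, b becomes y, etc.
For purse: p↔k, u↔f, r↔i, s↔h, e↔v.

kfihv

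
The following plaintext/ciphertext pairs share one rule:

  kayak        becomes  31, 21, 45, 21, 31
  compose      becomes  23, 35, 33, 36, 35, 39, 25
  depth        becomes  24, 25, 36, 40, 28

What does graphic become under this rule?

27, 38, 21, 36, 28, 29, 23

k is letter #11 and maps to 31: an offset of 20. The number is (letter's place in the alphabet, a=1) + 20.
Applying it to graphic: g=7→27, r=18→38, a=1→21, p=16→36, h=8→28, i=9→29, c=3→23.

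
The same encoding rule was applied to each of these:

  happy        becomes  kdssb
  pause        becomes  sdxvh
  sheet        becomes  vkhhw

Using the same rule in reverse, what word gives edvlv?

basis

Compare letters: h→k is +3, a→d is +3, p→s is +3 — a constant shift. Each letter is shifted forward by 3 in the alphabet (a Caesar shift of +3).
Reversing it on edvlv: e−3=b, d−3=a, v−3=s, l−3=i, v−3=s.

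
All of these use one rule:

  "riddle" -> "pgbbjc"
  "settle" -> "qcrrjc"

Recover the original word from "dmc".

Every letter moves 24 places later in the alphabet, wrapping around z→a.
Undoing it on dmc: d−24=f, m−24=o, c−24=e.

foe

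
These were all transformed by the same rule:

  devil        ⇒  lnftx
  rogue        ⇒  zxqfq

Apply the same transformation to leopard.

In devil: d→l is +8, e→n is +9, v→f is +10, i→t is +11 — the shift increases by 1 each position. Letter i (0-indexed) is shifted by i+8, so successive shifts are 8, 9, 10, ….
Applying it to leopard: l+8=t, e+9=n, o+10=y, p+11=a, a+12=m, r+13=e, d+14=r.

tnyamer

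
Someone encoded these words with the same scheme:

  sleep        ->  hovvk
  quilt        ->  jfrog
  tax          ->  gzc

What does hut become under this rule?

sfg

Each pair mirrors across the alphabet (s↔h, l↔o, e↔v): positions sum to 25. Letters are reflected about the middle of the alphabet (position → 25−position): Atbash.
Applying it to hut: h↔s, u↔f, t↔g.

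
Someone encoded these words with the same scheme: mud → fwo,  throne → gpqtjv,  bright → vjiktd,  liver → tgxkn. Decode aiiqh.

The output letters match the input read backwards, each shifted +2: mud reversed is dum. Read the word backwards and shift each letter +2.
Reversing it on aiiqh: shift back: a−2=y, i−2=g, i−2=g, q−2=o, h−2=f → yggof; then reverse → foggy.

foggy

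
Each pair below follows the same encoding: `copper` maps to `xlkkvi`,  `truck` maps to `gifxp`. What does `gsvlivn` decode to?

Each pair mirrors across the alphabet (c↔x, o↔l, p↔k): positions sum to 25. This is the alphabet-reversal cipher (Atbash): a becomes z, b becomes y, etc.
Undoing it on gsvlivn: g↔t, s↔h, v↔e, l↔o, i↔r, v↔e, n↔m.

theorem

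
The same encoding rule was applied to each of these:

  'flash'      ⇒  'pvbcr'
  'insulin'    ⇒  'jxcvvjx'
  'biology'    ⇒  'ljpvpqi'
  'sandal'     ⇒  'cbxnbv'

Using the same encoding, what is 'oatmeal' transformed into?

The shift depends on letter class: consonant f→p is +10, but vowel a→b is +1. The rule splits by letter class: vowels +1, consonants +10.
For oatmeal: o(vowel)+1=p, a(vowel)+1=b, t(cons)+10=d, m(cons)+10=w, e(vowel)+1=f, a(vowel)+1=b, l(cons)+10=v.

pbdwfbv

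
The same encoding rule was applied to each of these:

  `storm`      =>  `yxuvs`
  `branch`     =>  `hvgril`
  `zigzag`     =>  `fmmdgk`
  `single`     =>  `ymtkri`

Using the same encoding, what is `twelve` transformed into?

zakpbi

Shifts by position in storm: pos 0: s→y (+6), pos 1: t→x (+4), pos 2: o→u (+6), pos 3: r→v (+4) — repeating every 2. A repeating key of period 2 is used — shifts +6, +4 over and over.
Applying it to twelve: t+6=z, w+4=a, e+6=k, l+4=p, v+6=b, e+4=i.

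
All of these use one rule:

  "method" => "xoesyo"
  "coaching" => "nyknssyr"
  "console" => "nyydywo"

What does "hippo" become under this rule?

ssaay

The shift depends on letter class: consonant m→x is +11, but vowel e→o is +10. Vowels shift forward by 10 and consonants shift forward by 11.
Applying it to hippo: h(cons)+11=s, i(vowel)+10=s, p(cons)+11=a, p(cons)+11=a, o(vowel)+10=y.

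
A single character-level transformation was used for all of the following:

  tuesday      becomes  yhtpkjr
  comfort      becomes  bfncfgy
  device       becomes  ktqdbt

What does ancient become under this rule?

jwbdtwy

t(19)→y(24) and u(20)→h(7) fit y≡9x+9 (mod 26); the inverse of 9 mod 26 is 3. Each letter's alphabet position (a=0..z=25) is mapped through 9·x+9 mod 26 — an affine cipher.
Applying it to ancient: a(0)→9·0+9≡9=j; n(13)→9·13+9≡22=w; c(2)→9·2+9≡1=b; i(8)→9·8+9≡3=d; e(4)→9·4+9≡19=t; n(13)→9·13+9≡22=w; t(19)→9·19+9≡24=y (all mod 26).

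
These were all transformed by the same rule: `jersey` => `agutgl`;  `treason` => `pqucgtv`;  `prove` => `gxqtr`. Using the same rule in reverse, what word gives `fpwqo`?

The output letters match the input read backwards, each shifted +2: jersey reversed is yesrej. Read the word backwards and shift each letter +2.
Reversing it on fpwqo: shift back: f−2=d, p−2=n, w−2=u, q−2=o, o−2=m → dnuom; then reverse → mound.

mound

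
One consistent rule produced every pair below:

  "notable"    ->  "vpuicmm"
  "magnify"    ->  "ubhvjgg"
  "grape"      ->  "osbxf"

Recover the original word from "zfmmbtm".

Shifts by position in notable: pos 0: n→v (+8), pos 1: o→p (+1), pos 2: t→u (+1), pos 3: a→i (+8), pos 4: b→c (+1), pos 5: l→m (+1) — repeating every 3. It's a Vigenère-style cipher with numeric key [8,1,1]: position i shifts by key[i mod 3].
Undoing it on zfmmbtm: z−8=r, f−1=e, m−1=l, m−8=e, b−1=a, t−1=s, m−8=e.

release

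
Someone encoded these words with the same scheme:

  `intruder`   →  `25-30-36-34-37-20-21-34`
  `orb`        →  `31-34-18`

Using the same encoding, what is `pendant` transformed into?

i is letter #9 and maps to 25: an offset of 16. Each letter is replaced by its alphabet position (a=1..z=26) + 16.
On pendant: p=16→32, e=5→21, n=14→30, d=4→20, a=1→17, n=14→30, t=20→36.

32-21-30-20-17-30-36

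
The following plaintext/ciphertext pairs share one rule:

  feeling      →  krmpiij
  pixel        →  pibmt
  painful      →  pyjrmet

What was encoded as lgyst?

pouch

The word is reversed, then every letter is shifted forward by 4.
Reversing it on lgyst: shift back: l−4=h, g−4=c, y−4=u, s−4=o, t−4=p → hcuop; then reverse → pouch.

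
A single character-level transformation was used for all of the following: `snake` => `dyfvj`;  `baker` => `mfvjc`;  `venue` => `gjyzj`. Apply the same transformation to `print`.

acnye

Two shifts are in play — +5 for a/e/i/o/u, +11 for every other letter.
Applying it to print: p(cons)+11=a, r(cons)+11=c, i(vowel)+5=n, n(cons)+11=y, t(cons)+11=e.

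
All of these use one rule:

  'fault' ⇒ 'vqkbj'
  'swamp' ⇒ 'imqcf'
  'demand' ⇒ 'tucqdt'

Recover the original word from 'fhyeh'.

prior

Each letter is shifted forward by 16 in the alphabet (a Caesar shift of +16).
Undoing it on fhyeh: f−16=p, h−16=r, y−16=i, e−16=o, h−16=r.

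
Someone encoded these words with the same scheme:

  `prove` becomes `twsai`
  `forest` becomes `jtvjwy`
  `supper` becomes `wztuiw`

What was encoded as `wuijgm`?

speech

The shifts repeat in a cycle of length 2: positions 0,1,… shift by +4, +5, then the pattern repeats.
Reversing it on wuijgm: w−4=s, u−5=p, i−4=e, j−5=e, g−4=c, m−5=h.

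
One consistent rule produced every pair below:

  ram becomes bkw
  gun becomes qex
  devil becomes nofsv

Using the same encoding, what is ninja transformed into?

xsxtk

Compare letters: r→b is +10, a→k is +10, m→w is +10 — a constant shift. Each letter is shifted forward by 10 in the alphabet (a Caesar shift of +10).
On ninja: n+10=x, i+10=s, n+10=x, j+10=t, a+10=k.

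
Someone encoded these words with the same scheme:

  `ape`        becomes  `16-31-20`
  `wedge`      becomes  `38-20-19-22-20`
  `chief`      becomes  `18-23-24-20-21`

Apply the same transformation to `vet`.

Each letter is replaced by its alphabet position (a=1..z=26) + 15.
For vet: v=22→37, e=5→20, t=20→35.

37-20-35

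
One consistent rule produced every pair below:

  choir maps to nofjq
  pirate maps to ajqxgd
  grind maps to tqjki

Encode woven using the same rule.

rfwdk

c(2)→n(13) and h(7)→o(14) fit y≡21x+23 (mod 26); the inverse of 21 mod 26 is 5. Each letter's alphabet position (a=0..z=25) is mapped through 21·x+23 mod 26 — an affine cipher.
On woven: w(22)→21·22+23≡17=r; o(14)→21·14+23≡5=f; v(21)→21·21+23≡22=w; e(4)→21·4+23≡3=d; n(13)→21·13+23≡10=k (all mod 26).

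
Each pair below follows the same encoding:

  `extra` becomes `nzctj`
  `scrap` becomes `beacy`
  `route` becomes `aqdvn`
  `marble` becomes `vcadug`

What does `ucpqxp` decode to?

lagoon

Shifts by position in extra: pos 0: e→n (+9), pos 1: x→z (+2), pos 2: t→c (+9), pos 3: r→t (+2) — repeating every 2. It's a Vigenère-style cipher with numeric key [9,2]: position i shifts by key[i mod 2].
Decoding ucpqxp: u−9=l, c−2=a, p−9=g, q−2=o, x−9=o, p−2=n.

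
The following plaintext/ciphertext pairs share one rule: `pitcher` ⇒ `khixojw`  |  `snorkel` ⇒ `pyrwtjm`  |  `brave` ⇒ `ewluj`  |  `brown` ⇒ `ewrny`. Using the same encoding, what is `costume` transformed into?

p(15)→k(10) and i(8)→h(7) fit y≡19x+11 (mod 26); the inverse of 19 mod 26 is 11. This is an affine cipher: with a=0,…,z=25, each position x becomes (19x+11) mod 26.
Applying it to costume: c(2)→19·2+11≡23=x; o(14)→19·14+11≡17=r; s(18)→19·18+11≡15=p; t(19)→19·19+11≡8=i; u(20)→19·20+11≡1=b; m(12)→19·12+11≡5=f; e(4)→19·4+11≡9=j (all mod 26).

xrpibfj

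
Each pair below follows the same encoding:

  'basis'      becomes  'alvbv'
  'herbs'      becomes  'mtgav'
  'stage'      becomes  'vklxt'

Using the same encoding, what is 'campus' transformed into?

pljczv

b(1)→a(0) and a(0)→l(11) fit y≡15x+11 (mod 26); the inverse of 15 mod 26 is 7. Each letter's alphabet position (a=0..z=25) is mapped through 15·x+11 mod 26 — an affine cipher.
On campus: c(2)→15·2+11≡15=p; a(0)→15·0+11≡11=l; m(12)→15·12+11≡9=j; p(15)→15·15+11≡2=c; u(20)→15·20+11≡25=z; s(18)→15·18+11≡21=v (all mod 26).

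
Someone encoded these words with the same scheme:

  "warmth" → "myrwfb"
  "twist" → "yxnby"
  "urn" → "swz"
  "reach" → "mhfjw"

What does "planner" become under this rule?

The output letters match the input read backwards, each shifted +5: warmth reversed is htmraw. Two steps: reverse the string, then apply a Caesar shift of +5.
Applying it to planner: reverse → rennalp; then shift: r+5=w, e+5=j, n+5=s, n+5=s, a+5=f, l+5=q, p+5=u.

wjssfqu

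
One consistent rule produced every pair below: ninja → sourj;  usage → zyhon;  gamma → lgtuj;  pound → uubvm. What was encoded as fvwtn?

In ninja: n→s is +5, i→o is +6, n→u is +7, j→r is +8 — the shift increases by 1 each position. Letter i (0-indexed) is shifted by i+5, so successive shifts are 5, 6, 7, ….
Undoing it on fvwtn: f−5=a, v−6=p, w−7=p, t−8=l, n−9=e.

apple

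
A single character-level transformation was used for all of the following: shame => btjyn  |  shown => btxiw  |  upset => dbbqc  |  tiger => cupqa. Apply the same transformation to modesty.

vamqbfh

Shifts by position in shame: pos 0: s→b (+9), pos 1: h→t (+12), pos 2: a→j (+9), pos 3: m→y (+12) — repeating every 2. A repeating key of period 2 is used — shifts +9, +12 over and over.
On modesty: m+9=v, o+12=a, d+9=m, e+12=q, s+9=b, t+12=f, y+9=h.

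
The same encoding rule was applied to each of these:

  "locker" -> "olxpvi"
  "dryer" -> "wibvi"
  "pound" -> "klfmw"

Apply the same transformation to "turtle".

Each pair mirrors across the alphabet (l↔o, o↔l, c↔x): positions sum to 25. This is the alphabet-reversal cipher (Atbash): a becomes z, b becomes y, etc.
Applying it to turtle: t↔g, u↔f, r↔i, t↔g, l↔o, e↔v.

gfigov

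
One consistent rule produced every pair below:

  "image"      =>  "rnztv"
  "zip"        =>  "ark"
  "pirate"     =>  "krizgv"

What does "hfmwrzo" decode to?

Each pair mirrors across the alphabet (i↔r, m↔n, a↔z): positions sum to 25. Each letter is replaced by its mirror in the alphabet: a↔z, b↔y, c↔x, and so on (the Atbash cipher).
Decoding hfmwrzo: h↔s, f↔u, m↔n, w↔d, r↔i, z↔a, o↔l.

sundial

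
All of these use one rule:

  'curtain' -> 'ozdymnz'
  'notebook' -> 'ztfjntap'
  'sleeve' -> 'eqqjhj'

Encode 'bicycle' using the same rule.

nnodoqq

It's a Vigenère-style cipher with numeric key [12,5]: position i shifts by key[i mod 2].
On bicycle: b+12=n, i+5=n, c+12=o, y+5=d, c+12=o, l+5=q, e+12=q.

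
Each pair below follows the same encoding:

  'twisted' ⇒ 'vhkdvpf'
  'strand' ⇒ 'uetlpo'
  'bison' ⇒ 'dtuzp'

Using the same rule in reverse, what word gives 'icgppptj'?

Shifts by position in twisted: pos 0: t→v (+2), pos 1: w→h (+11), pos 2: i→k (+2), pos 3: s→d (+11) — repeating every 2. The shifts repeat in a cycle of length 2: positions 0,1,… shift by +2, +11, then the pattern repeats.
Reversing it on icgppptj: i−2=g, c−11=r, g−2=e, p−11=e, p−2=n, p−11=e, t−2=r, j−11=y.

greenery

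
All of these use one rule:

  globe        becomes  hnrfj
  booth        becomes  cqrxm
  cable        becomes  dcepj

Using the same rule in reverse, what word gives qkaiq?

pixel

In globe: g→h is +1, l→n is +2, o→r is +3, b→f is +4 — the shift increases by 1 each position. Each letter shifts forward by (position + 1), i.e. 1, 2, 3, … — the shift grows by one for each successive letter.
Decoding qkaiq: q−1=p, k−2=i, a−3=x, i−4=e, q−5=l.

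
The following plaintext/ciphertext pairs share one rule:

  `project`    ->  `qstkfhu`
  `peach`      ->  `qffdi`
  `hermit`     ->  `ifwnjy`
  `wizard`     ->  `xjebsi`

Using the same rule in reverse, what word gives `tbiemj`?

Shifts by position in project: pos 0: p→q (+1), pos 1: r→s (+1), pos 2: o→t (+5), pos 3: j→k (+1), pos 4: e→f (+1), pos 5: c→h (+5) — repeating every 3. The shifts repeat in a cycle of length 3: positions 0,1,… shift by +1, +1, +5, then the pattern repeats.
Undoing it on tbiemj: t−1=s, b−1=a, i−5=d, e−1=d, m−1=l, j−5=e.

saddle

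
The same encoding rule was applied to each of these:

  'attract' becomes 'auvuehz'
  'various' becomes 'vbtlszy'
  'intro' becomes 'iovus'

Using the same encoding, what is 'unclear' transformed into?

In attract: a→a is +0, t→u is +1, t→v is +2, r→u is +3 — the shift increases by 1 each position. Each letter shifts forward by its position index (0, 1, 2, …) — the shift grows by one for each successive letter.
For unclear: u+0=u, n+1=o, c+2=e, l+3=o, e+4=i, a+5=f, r+6=x.

uoeoifx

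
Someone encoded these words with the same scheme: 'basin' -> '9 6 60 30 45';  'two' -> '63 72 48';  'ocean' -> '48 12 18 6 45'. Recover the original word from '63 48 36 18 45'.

token

b(#2)→9 and a(#1)→6: differences scale by 3, so n = 3·pos + 3. Each letter becomes 3×(its alphabet position, a=1..z=26) + 3.
Reversing it on 63 48 36 18 45: 63→(63−3)÷3=20=t, 48→(48−3)÷3=15=o, 36→(36−3)÷3=11=k, 18→(18−3)÷3=5=e, 45→(45−3)÷3=14=n.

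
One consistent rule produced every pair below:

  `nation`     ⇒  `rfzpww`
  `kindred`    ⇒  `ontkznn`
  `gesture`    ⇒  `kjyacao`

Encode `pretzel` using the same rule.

In nation: n→r is +4, a→f is +5, t→z is +6, i→p is +7 — the shift increases by 1 each position. The shift increases by 1 at each position, starting from +4: 4, 5, 6, ….
On pretzel: p+4=t, r+5=w, e+6=k, t+7=a, z+8=h, e+9=n, l+10=v.

twkahnv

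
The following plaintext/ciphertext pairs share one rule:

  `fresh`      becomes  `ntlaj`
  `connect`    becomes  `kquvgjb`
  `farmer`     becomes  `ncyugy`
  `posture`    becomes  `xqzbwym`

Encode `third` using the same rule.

bjpzf

Shifts by position in fresh: pos 0: f→n (+8), pos 1: r→t (+2), pos 2: e→l (+7), pos 3: s→a (+8), pos 4: h→j (+2) — repeating every 3. The shifts repeat in a cycle of length 3: positions 0,1,… shift by +8, +2, +7, then the pattern repeats.
On third: t+8=b, h+2=j, i+7=p, r+8=z, d+2=f.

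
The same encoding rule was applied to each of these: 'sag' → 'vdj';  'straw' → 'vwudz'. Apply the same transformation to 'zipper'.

clsshu

Compare letters: s→v is +3, a→d is +3, g→j is +3 — a constant shift. This is a Caesar cipher with shift 3.
Applying it to zipper: z+3=c, i+3=l, p+3=s, p+3=s, e+3=h, r+3=u.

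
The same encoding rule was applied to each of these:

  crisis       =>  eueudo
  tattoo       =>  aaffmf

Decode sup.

dig

The output letters match the input read backwards, each shifted +12: crisis reversed is sisirc. The word is reversed, then every letter is shifted forward by 12.
Reversing it on sup: shift back: s−12=g, u−12=i, p−12=d → gid; then reverse → dig.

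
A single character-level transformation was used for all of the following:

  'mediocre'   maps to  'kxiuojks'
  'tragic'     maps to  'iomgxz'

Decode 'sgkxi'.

cream

The output letters match the input read backwards, each shifted +6: mediocre reversed is ercoidem. The word is reversed, then every letter is shifted forward by 6.
Decoding sgkxi: shift back: s−6=m, g−6=a, k−6=e, x−6=r, i−6=c → maerc; then reverse → cream.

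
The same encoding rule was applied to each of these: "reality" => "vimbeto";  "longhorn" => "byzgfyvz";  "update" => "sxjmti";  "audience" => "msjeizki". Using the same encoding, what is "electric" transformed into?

r(17)→v(21) and e(4)→i(8) fit y≡25x+12 (mod 26); the inverse of 25 mod 26 is 25. Each letter's alphabet position (a=0..z=25) is mapped through 25·x+12 mod 26 — an affine cipher.
Applying it to electric: e(4)→25·4+12≡8=i; l(11)→25·11+12≡1=b; e(4)→25·4+12≡8=i; c(2)→25·2+12≡10=k; t(19)→25·19+12≡19=t; r(17)→25·17+12≡21=v; i(8)→25·8+12≡4=e; c(2)→25·2+12≡10=k (all mod 26).

ibiktvek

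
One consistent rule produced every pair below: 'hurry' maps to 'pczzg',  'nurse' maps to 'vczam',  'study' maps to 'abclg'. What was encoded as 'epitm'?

whale

Compare letters: h→p is +8, u→c is +8, r→z is +8 — a constant shift. Each letter is shifted forward by 8 in the alphabet (a Caesar shift of +8).
Decoding epitm: e−8=w, p−8=h, i−8=a, t−8=l, m−8=e.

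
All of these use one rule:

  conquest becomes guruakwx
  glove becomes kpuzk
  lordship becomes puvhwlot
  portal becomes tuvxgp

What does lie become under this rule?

pok

The shift depends on letter class: consonant c→g is +4, but vowel o→u is +6. Two shifts are in play — +6 for a/e/i/o/u, +4 for every other letter.
On lie: l(cons)+4=p, i(vowel)+6=o, e(vowel)+6=k.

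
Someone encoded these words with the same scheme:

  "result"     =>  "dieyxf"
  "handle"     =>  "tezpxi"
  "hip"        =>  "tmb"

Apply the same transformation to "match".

The shift depends on letter class: consonant r→d is +12, but vowel e→i is +4. The rule splits by letter class: vowels +4, consonants +12.
Applying it to match: m(cons)+12=y, a(vowel)+4=e, t(cons)+12=f, c(cons)+12=o, h(cons)+12=t.

yefot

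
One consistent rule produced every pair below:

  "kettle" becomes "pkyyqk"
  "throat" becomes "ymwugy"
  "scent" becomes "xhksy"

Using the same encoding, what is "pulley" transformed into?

The shift depends on letter class: consonant k→p is +5, but vowel e→k is +6. Two shifts are in play — +6 for a/e/i/o/u, +5 for every other letter.
On pulley: p(cons)+5=u, u(vowel)+6=a, l(cons)+5=q, l(cons)+5=q, e(vowel)+6=k, y(cons)+5=d.

uaqqkd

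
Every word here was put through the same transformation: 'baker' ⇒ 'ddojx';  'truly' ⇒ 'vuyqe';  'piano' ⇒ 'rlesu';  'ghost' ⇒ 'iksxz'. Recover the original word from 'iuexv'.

grasp

In baker: b→d is +2, a→d is +3, k→o is +4, e→j is +5 — the shift increases by 1 each position. Each letter shifts forward by (position + 2), i.e. 2, 3, 4, … — the shift grows by one for each successive letter.
Undoing it on iuexv: i−2=g, u−3=r, e−4=a, x−5=s, v−6=p.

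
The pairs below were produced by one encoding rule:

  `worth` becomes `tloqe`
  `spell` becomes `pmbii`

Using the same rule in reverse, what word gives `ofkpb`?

Compare letters: w→t is +23, o→l is +23, r→o is +23 — a constant shift. This is a Caesar cipher with shift 23.
Reversing it on ofkpb: o−23=r, f−23=i, k−23=n, p−23=s, b−23=e.

rinse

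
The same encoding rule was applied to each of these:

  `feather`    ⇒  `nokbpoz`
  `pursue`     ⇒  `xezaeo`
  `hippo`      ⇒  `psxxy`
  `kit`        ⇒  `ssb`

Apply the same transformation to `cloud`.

ktyel

The shift depends on letter class: consonant f→n is +8, but vowel e→o is +10. Vowels shift forward by 10 and consonants shift forward by 8.
For cloud: c(cons)+8=k, l(cons)+8=t, o(vowel)+10=y, u(vowel)+10=e, d(cons)+8=l.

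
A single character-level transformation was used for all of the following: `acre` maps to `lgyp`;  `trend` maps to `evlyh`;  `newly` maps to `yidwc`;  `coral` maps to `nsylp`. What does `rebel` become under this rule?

ciipp

Shifts by position in acre: pos 0: a→l (+11), pos 1: c→g (+4), pos 2: r→y (+7), pos 3: e→p (+11) — repeating every 3. It's a Vigenère-style cipher with numeric key [11,4,7]: position i shifts by key[i mod 3].
On rebel: r+11=c, e+4=i, b+7=i, e+11=p, l+4=p.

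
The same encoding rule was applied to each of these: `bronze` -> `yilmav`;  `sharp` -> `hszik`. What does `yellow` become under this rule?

Each pair mirrors across the alphabet (b↔y, r↔i, o↔l): positions sum to 25. This is the alphabet-reversal cipher (Atbash): a becomes z, b becomes y, etc.
For yellow: y↔b, e↔v, l↔o, l↔o, o↔l, w↔d.

bvoold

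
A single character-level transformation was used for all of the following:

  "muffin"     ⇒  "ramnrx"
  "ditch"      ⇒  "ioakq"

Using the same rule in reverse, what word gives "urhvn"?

plane

The shift increases by 1 at each position, starting from +5: 5, 6, 7, ….
Undoing it on urhvn: u−5=p, r−6=l, h−7=a, v−8=n, n−9=e.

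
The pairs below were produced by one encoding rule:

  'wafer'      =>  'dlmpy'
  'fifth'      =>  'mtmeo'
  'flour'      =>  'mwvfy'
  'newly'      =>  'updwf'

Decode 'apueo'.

tenth

Shifts by position in wafer: pos 0: w→d (+7), pos 1: a→l (+11), pos 2: f→m (+7), pos 3: e→p (+11) — repeating every 2. A repeating key of period 2 is used — shifts +7, +11 over and over.
Decoding apueo: a−7=t, p−11=e, u−7=n, e−11=t, o−7=h.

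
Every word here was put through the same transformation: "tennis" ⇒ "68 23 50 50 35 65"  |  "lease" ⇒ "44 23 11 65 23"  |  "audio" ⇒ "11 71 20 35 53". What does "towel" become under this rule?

68 53 77 23 44

t(#20)→68 and e(#5)→23: differences scale by 3, so n = 3·pos + 8. Each letter becomes 3×(its alphabet position, a=1..z=26) + 8.
Applying it to towel: t=20→68, o=15→53, w=23→77, e=5→23, l=12→44.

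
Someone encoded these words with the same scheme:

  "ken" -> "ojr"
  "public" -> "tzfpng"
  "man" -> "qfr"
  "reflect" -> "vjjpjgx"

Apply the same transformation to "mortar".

The shift depends on letter class: consonant k→o is +4, but vowel e→j is +5. Two shifts are in play — +5 for a/e/i/o/u, +4 for every other letter.
Applying it to mortar: m(cons)+4=q, o(vowel)+5=t, r(cons)+4=v, t(cons)+4=x, a(vowel)+5=f, r(cons)+4=v.

qtvxfv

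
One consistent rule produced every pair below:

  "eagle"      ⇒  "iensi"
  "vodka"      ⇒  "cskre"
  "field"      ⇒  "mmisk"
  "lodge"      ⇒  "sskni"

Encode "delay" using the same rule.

kisef

The shift depends on letter class: consonant g→n is +7, but vowel e→i is +4. The rule splits by letter class: vowels +4, consonants +7.
On delay: d(cons)+7=k, e(vowel)+4=i, l(cons)+7=s, a(vowel)+4=e, y(cons)+7=f.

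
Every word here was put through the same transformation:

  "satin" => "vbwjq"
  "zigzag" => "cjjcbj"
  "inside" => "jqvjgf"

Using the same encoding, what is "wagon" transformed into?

zbjpq

Vowels shift forward by 1 and consonants shift forward by 3.
Applying it to wagon: w(cons)+3=z, a(vowel)+1=b, g(cons)+3=j, o(vowel)+1=p, n(cons)+3=q.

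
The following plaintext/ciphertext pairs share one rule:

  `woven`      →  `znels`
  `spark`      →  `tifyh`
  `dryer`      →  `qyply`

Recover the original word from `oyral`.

w(22)→z(25) and o(14)→n(13) fit y≡21x+5 (mod 26); the inverse of 21 mod 26 is 5. Treating letters as 0–25, the rule is x ↦ 21x + 5 (mod 26).
Reversing it on oyral: o(14)→5·(14−5)≡19=t; y(24)→5·(24−5)≡17=r; r(17)→5·(17−5)≡8=i; a(0)→5·(0−5)≡1=b; l(11)→5·(11−5)≡4=e (all mod 26).

tribe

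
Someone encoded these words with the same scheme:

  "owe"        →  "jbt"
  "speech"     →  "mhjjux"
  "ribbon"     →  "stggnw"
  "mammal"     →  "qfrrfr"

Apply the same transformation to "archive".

janmhwf

The output letters match the input read backwards, each shifted +5: owe reversed is ewo. The word is reversed, then every letter is shifted forward by 5.
On archive: reverse → evihcra; then shift: e+5=j, v+5=a, i+5=n, h+5=m, c+5=h, r+5=w, a+5=f.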